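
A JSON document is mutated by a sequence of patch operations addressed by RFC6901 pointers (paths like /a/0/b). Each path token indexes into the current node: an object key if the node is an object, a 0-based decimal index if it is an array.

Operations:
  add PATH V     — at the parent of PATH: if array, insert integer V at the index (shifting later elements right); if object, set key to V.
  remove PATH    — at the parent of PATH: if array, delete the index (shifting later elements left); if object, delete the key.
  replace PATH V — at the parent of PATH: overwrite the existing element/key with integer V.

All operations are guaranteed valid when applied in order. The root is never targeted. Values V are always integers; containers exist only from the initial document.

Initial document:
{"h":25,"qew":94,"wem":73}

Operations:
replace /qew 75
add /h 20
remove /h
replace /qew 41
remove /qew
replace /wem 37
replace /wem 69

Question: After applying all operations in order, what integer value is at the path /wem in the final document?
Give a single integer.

Answer: 69

Derivation:
After op 1 (replace /qew 75): {"h":25,"qew":75,"wem":73}
After op 2 (add /h 20): {"h":20,"qew":75,"wem":73}
After op 3 (remove /h): {"qew":75,"wem":73}
After op 4 (replace /qew 41): {"qew":41,"wem":73}
After op 5 (remove /qew): {"wem":73}
After op 6 (replace /wem 37): {"wem":37}
After op 7 (replace /wem 69): {"wem":69}
Value at /wem: 69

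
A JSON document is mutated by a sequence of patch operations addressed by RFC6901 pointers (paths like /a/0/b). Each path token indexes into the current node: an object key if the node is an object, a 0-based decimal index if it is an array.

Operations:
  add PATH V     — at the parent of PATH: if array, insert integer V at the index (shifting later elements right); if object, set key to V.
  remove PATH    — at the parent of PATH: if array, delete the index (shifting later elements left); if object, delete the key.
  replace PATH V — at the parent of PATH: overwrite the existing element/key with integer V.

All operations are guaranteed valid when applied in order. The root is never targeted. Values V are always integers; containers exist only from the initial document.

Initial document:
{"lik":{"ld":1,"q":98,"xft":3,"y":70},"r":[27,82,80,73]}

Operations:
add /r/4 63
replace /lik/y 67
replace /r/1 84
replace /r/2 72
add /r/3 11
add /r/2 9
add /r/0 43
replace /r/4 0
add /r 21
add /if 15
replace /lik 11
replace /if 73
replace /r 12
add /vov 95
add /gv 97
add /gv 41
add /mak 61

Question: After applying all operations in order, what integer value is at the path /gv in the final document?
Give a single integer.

Answer: 41

Derivation:
After op 1 (add /r/4 63): {"lik":{"ld":1,"q":98,"xft":3,"y":70},"r":[27,82,80,73,63]}
After op 2 (replace /lik/y 67): {"lik":{"ld":1,"q":98,"xft":3,"y":67},"r":[27,82,80,73,63]}
After op 3 (replace /r/1 84): {"lik":{"ld":1,"q":98,"xft":3,"y":67},"r":[27,84,80,73,63]}
After op 4 (replace /r/2 72): {"lik":{"ld":1,"q":98,"xft":3,"y":67},"r":[27,84,72,73,63]}
After op 5 (add /r/3 11): {"lik":{"ld":1,"q":98,"xft":3,"y":67},"r":[27,84,72,11,73,63]}
After op 6 (add /r/2 9): {"lik":{"ld":1,"q":98,"xft":3,"y":67},"r":[27,84,9,72,11,73,63]}
After op 7 (add /r/0 43): {"lik":{"ld":1,"q":98,"xft":3,"y":67},"r":[43,27,84,9,72,11,73,63]}
After op 8 (replace /r/4 0): {"lik":{"ld":1,"q":98,"xft":3,"y":67},"r":[43,27,84,9,0,11,73,63]}
After op 9 (add /r 21): {"lik":{"ld":1,"q":98,"xft":3,"y":67},"r":21}
After op 10 (add /if 15): {"if":15,"lik":{"ld":1,"q":98,"xft":3,"y":67},"r":21}
After op 11 (replace /lik 11): {"if":15,"lik":11,"r":21}
After op 12 (replace /if 73): {"if":73,"lik":11,"r":21}
After op 13 (replace /r 12): {"if":73,"lik":11,"r":12}
After op 14 (add /vov 95): {"if":73,"lik":11,"r":12,"vov":95}
After op 15 (add /gv 97): {"gv":97,"if":73,"lik":11,"r":12,"vov":95}
After op 16 (add /gv 41): {"gv":41,"if":73,"lik":11,"r":12,"vov":95}
After op 17 (add /mak 61): {"gv":41,"if":73,"lik":11,"mak":61,"r":12,"vov":95}
Value at /gv: 41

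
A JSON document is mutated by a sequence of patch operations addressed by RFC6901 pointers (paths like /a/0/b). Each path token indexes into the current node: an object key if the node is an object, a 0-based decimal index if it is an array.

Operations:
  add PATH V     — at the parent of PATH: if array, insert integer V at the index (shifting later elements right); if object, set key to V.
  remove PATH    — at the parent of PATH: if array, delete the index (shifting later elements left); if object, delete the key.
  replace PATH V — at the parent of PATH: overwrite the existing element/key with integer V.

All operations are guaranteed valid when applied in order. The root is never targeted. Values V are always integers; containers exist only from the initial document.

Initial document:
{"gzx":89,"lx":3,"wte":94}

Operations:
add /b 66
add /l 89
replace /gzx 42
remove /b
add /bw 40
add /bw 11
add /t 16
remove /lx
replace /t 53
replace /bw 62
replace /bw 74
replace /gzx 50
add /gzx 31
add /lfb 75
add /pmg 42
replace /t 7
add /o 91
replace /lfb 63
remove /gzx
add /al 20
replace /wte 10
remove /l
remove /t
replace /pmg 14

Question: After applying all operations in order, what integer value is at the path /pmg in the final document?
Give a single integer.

Answer: 14

Derivation:
After op 1 (add /b 66): {"b":66,"gzx":89,"lx":3,"wte":94}
After op 2 (add /l 89): {"b":66,"gzx":89,"l":89,"lx":3,"wte":94}
After op 3 (replace /gzx 42): {"b":66,"gzx":42,"l":89,"lx":3,"wte":94}
After op 4 (remove /b): {"gzx":42,"l":89,"lx":3,"wte":94}
After op 5 (add /bw 40): {"bw":40,"gzx":42,"l":89,"lx":3,"wte":94}
After op 6 (add /bw 11): {"bw":11,"gzx":42,"l":89,"lx":3,"wte":94}
After op 7 (add /t 16): {"bw":11,"gzx":42,"l":89,"lx":3,"t":16,"wte":94}
After op 8 (remove /lx): {"bw":11,"gzx":42,"l":89,"t":16,"wte":94}
After op 9 (replace /t 53): {"bw":11,"gzx":42,"l":89,"t":53,"wte":94}
After op 10 (replace /bw 62): {"bw":62,"gzx":42,"l":89,"t":53,"wte":94}
After op 11 (replace /bw 74): {"bw":74,"gzx":42,"l":89,"t":53,"wte":94}
After op 12 (replace /gzx 50): {"bw":74,"gzx":50,"l":89,"t":53,"wte":94}
After op 13 (add /gzx 31): {"bw":74,"gzx":31,"l":89,"t":53,"wte":94}
After op 14 (add /lfb 75): {"bw":74,"gzx":31,"l":89,"lfb":75,"t":53,"wte":94}
After op 15 (add /pmg 42): {"bw":74,"gzx":31,"l":89,"lfb":75,"pmg":42,"t":53,"wte":94}
After op 16 (replace /t 7): {"bw":74,"gzx":31,"l":89,"lfb":75,"pmg":42,"t":7,"wte":94}
After op 17 (add /o 91): {"bw":74,"gzx":31,"l":89,"lfb":75,"o":91,"pmg":42,"t":7,"wte":94}
After op 18 (replace /lfb 63): {"bw":74,"gzx":31,"l":89,"lfb":63,"o":91,"pmg":42,"t":7,"wte":94}
After op 19 (remove /gzx): {"bw":74,"l":89,"lfb":63,"o":91,"pmg":42,"t":7,"wte":94}
After op 20 (add /al 20): {"al":20,"bw":74,"l":89,"lfb":63,"o":91,"pmg":42,"t":7,"wte":94}
After op 21 (replace /wte 10): {"al":20,"bw":74,"l":89,"lfb":63,"o":91,"pmg":42,"t":7,"wte":10}
After op 22 (remove /l): {"al":20,"bw":74,"lfb":63,"o":91,"pmg":42,"t":7,"wte":10}
After op 23 (remove /t): {"al":20,"bw":74,"lfb":63,"o":91,"pmg":42,"wte":10}
After op 24 (replace /pmg 14): {"al":20,"bw":74,"lfb":63,"o":91,"pmg":14,"wte":10}
Value at /pmg: 14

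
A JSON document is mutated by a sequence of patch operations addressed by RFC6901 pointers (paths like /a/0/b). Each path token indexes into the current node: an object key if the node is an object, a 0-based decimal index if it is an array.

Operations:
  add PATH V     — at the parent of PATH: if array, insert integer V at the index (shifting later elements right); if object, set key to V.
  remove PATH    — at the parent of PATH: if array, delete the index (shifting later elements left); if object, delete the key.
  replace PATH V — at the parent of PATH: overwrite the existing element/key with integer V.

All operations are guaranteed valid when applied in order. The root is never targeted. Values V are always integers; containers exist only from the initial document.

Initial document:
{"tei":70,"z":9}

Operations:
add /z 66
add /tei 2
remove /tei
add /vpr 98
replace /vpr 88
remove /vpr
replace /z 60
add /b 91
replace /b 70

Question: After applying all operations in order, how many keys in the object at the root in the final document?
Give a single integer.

Answer: 2

Derivation:
After op 1 (add /z 66): {"tei":70,"z":66}
After op 2 (add /tei 2): {"tei":2,"z":66}
After op 3 (remove /tei): {"z":66}
After op 4 (add /vpr 98): {"vpr":98,"z":66}
After op 5 (replace /vpr 88): {"vpr":88,"z":66}
After op 6 (remove /vpr): {"z":66}
After op 7 (replace /z 60): {"z":60}
After op 8 (add /b 91): {"b":91,"z":60}
After op 9 (replace /b 70): {"b":70,"z":60}
Size at the root: 2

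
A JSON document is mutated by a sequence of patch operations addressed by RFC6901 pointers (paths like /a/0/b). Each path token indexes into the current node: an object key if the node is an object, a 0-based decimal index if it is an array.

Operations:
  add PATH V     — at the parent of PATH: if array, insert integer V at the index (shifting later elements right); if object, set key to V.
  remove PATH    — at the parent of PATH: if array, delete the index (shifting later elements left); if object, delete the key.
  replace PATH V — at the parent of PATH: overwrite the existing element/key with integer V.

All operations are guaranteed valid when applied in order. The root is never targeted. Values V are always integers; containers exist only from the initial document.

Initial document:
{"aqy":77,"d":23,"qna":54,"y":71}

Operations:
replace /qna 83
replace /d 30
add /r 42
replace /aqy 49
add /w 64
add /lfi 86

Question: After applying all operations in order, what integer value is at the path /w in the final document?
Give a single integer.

Answer: 64

Derivation:
After op 1 (replace /qna 83): {"aqy":77,"d":23,"qna":83,"y":71}
After op 2 (replace /d 30): {"aqy":77,"d":30,"qna":83,"y":71}
After op 3 (add /r 42): {"aqy":77,"d":30,"qna":83,"r":42,"y":71}
After op 4 (replace /aqy 49): {"aqy":49,"d":30,"qna":83,"r":42,"y":71}
After op 5 (add /w 64): {"aqy":49,"d":30,"qna":83,"r":42,"w":64,"y":71}
After op 6 (add /lfi 86): {"aqy":49,"d":30,"lfi":86,"qna":83,"r":42,"w":64,"y":71}
Value at /w: 64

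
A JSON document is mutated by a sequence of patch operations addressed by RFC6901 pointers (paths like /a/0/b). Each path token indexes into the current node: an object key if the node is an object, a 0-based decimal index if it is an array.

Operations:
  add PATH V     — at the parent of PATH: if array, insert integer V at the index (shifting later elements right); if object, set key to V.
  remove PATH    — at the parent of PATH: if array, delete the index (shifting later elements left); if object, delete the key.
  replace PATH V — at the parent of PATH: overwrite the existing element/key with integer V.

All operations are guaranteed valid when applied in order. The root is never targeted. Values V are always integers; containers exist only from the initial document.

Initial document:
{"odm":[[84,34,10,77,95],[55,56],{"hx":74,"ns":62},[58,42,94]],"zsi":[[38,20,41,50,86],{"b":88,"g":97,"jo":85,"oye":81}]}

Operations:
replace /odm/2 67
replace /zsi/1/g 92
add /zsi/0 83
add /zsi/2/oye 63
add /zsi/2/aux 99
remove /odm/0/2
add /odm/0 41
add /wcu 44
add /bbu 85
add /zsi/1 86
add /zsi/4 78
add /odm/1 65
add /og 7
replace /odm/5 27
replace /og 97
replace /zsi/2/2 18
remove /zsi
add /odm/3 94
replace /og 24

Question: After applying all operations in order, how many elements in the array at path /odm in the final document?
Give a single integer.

After op 1 (replace /odm/2 67): {"odm":[[84,34,10,77,95],[55,56],67,[58,42,94]],"zsi":[[38,20,41,50,86],{"b":88,"g":97,"jo":85,"oye":81}]}
After op 2 (replace /zsi/1/g 92): {"odm":[[84,34,10,77,95],[55,56],67,[58,42,94]],"zsi":[[38,20,41,50,86],{"b":88,"g":92,"jo":85,"oye":81}]}
After op 3 (add /zsi/0 83): {"odm":[[84,34,10,77,95],[55,56],67,[58,42,94]],"zsi":[83,[38,20,41,50,86],{"b":88,"g":92,"jo":85,"oye":81}]}
After op 4 (add /zsi/2/oye 63): {"odm":[[84,34,10,77,95],[55,56],67,[58,42,94]],"zsi":[83,[38,20,41,50,86],{"b":88,"g":92,"jo":85,"oye":63}]}
After op 5 (add /zsi/2/aux 99): {"odm":[[84,34,10,77,95],[55,56],67,[58,42,94]],"zsi":[83,[38,20,41,50,86],{"aux":99,"b":88,"g":92,"jo":85,"oye":63}]}
After op 6 (remove /odm/0/2): {"odm":[[84,34,77,95],[55,56],67,[58,42,94]],"zsi":[83,[38,20,41,50,86],{"aux":99,"b":88,"g":92,"jo":85,"oye":63}]}
After op 7 (add /odm/0 41): {"odm":[41,[84,34,77,95],[55,56],67,[58,42,94]],"zsi":[83,[38,20,41,50,86],{"aux":99,"b":88,"g":92,"jo":85,"oye":63}]}
After op 8 (add /wcu 44): {"odm":[41,[84,34,77,95],[55,56],67,[58,42,94]],"wcu":44,"zsi":[83,[38,20,41,50,86],{"aux":99,"b":88,"g":92,"jo":85,"oye":63}]}
After op 9 (add /bbu 85): {"bbu":85,"odm":[41,[84,34,77,95],[55,56],67,[58,42,94]],"wcu":44,"zsi":[83,[38,20,41,50,86],{"aux":99,"b":88,"g":92,"jo":85,"oye":63}]}
After op 10 (add /zsi/1 86): {"bbu":85,"odm":[41,[84,34,77,95],[55,56],67,[58,42,94]],"wcu":44,"zsi":[83,86,[38,20,41,50,86],{"aux":99,"b":88,"g":92,"jo":85,"oye":63}]}
After op 11 (add /zsi/4 78): {"bbu":85,"odm":[41,[84,34,77,95],[55,56],67,[58,42,94]],"wcu":44,"zsi":[83,86,[38,20,41,50,86],{"aux":99,"b":88,"g":92,"jo":85,"oye":63},78]}
After op 12 (add /odm/1 65): {"bbu":85,"odm":[41,65,[84,34,77,95],[55,56],67,[58,42,94]],"wcu":44,"zsi":[83,86,[38,20,41,50,86],{"aux":99,"b":88,"g":92,"jo":85,"oye":63},78]}
After op 13 (add /og 7): {"bbu":85,"odm":[41,65,[84,34,77,95],[55,56],67,[58,42,94]],"og":7,"wcu":44,"zsi":[83,86,[38,20,41,50,86],{"aux":99,"b":88,"g":92,"jo":85,"oye":63},78]}
After op 14 (replace /odm/5 27): {"bbu":85,"odm":[41,65,[84,34,77,95],[55,56],67,27],"og":7,"wcu":44,"zsi":[83,86,[38,20,41,50,86],{"aux":99,"b":88,"g":92,"jo":85,"oye":63},78]}
After op 15 (replace /og 97): {"bbu":85,"odm":[41,65,[84,34,77,95],[55,56],67,27],"og":97,"wcu":44,"zsi":[83,86,[38,20,41,50,86],{"aux":99,"b":88,"g":92,"jo":85,"oye":63},78]}
After op 16 (replace /zsi/2/2 18): {"bbu":85,"odm":[41,65,[84,34,77,95],[55,56],67,27],"og":97,"wcu":44,"zsi":[83,86,[38,20,18,50,86],{"aux":99,"b":88,"g":92,"jo":85,"oye":63},78]}
After op 17 (remove /zsi): {"bbu":85,"odm":[41,65,[84,34,77,95],[55,56],67,27],"og":97,"wcu":44}
After op 18 (add /odm/3 94): {"bbu":85,"odm":[41,65,[84,34,77,95],94,[55,56],67,27],"og":97,"wcu":44}
After op 19 (replace /og 24): {"bbu":85,"odm":[41,65,[84,34,77,95],94,[55,56],67,27],"og":24,"wcu":44}
Size at path /odm: 7

Answer: 7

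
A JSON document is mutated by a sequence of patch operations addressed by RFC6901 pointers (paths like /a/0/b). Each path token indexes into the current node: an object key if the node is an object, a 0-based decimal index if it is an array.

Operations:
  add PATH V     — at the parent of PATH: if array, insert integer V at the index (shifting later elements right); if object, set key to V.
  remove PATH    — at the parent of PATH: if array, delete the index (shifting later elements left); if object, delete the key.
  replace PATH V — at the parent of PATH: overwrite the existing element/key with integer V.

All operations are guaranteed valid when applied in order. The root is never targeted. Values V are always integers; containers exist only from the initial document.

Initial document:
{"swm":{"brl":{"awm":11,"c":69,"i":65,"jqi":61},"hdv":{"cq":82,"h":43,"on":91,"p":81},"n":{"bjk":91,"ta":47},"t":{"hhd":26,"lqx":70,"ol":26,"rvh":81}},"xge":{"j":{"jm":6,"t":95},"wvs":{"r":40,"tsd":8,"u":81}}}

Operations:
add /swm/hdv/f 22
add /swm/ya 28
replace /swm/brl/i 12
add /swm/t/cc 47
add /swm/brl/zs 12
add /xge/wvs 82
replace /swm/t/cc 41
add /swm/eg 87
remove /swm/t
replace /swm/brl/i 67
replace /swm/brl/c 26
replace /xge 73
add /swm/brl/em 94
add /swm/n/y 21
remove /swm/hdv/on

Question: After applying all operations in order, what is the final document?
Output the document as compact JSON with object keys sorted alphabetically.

After op 1 (add /swm/hdv/f 22): {"swm":{"brl":{"awm":11,"c":69,"i":65,"jqi":61},"hdv":{"cq":82,"f":22,"h":43,"on":91,"p":81},"n":{"bjk":91,"ta":47},"t":{"hhd":26,"lqx":70,"ol":26,"rvh":81}},"xge":{"j":{"jm":6,"t":95},"wvs":{"r":40,"tsd":8,"u":81}}}
After op 2 (add /swm/ya 28): {"swm":{"brl":{"awm":11,"c":69,"i":65,"jqi":61},"hdv":{"cq":82,"f":22,"h":43,"on":91,"p":81},"n":{"bjk":91,"ta":47},"t":{"hhd":26,"lqx":70,"ol":26,"rvh":81},"ya":28},"xge":{"j":{"jm":6,"t":95},"wvs":{"r":40,"tsd":8,"u":81}}}
After op 3 (replace /swm/brl/i 12): {"swm":{"brl":{"awm":11,"c":69,"i":12,"jqi":61},"hdv":{"cq":82,"f":22,"h":43,"on":91,"p":81},"n":{"bjk":91,"ta":47},"t":{"hhd":26,"lqx":70,"ol":26,"rvh":81},"ya":28},"xge":{"j":{"jm":6,"t":95},"wvs":{"r":40,"tsd":8,"u":81}}}
After op 4 (add /swm/t/cc 47): {"swm":{"brl":{"awm":11,"c":69,"i":12,"jqi":61},"hdv":{"cq":82,"f":22,"h":43,"on":91,"p":81},"n":{"bjk":91,"ta":47},"t":{"cc":47,"hhd":26,"lqx":70,"ol":26,"rvh":81},"ya":28},"xge":{"j":{"jm":6,"t":95},"wvs":{"r":40,"tsd":8,"u":81}}}
After op 5 (add /swm/brl/zs 12): {"swm":{"brl":{"awm":11,"c":69,"i":12,"jqi":61,"zs":12},"hdv":{"cq":82,"f":22,"h":43,"on":91,"p":81},"n":{"bjk":91,"ta":47},"t":{"cc":47,"hhd":26,"lqx":70,"ol":26,"rvh":81},"ya":28},"xge":{"j":{"jm":6,"t":95},"wvs":{"r":40,"tsd":8,"u":81}}}
After op 6 (add /xge/wvs 82): {"swm":{"brl":{"awm":11,"c":69,"i":12,"jqi":61,"zs":12},"hdv":{"cq":82,"f":22,"h":43,"on":91,"p":81},"n":{"bjk":91,"ta":47},"t":{"cc":47,"hhd":26,"lqx":70,"ol":26,"rvh":81},"ya":28},"xge":{"j":{"jm":6,"t":95},"wvs":82}}
After op 7 (replace /swm/t/cc 41): {"swm":{"brl":{"awm":11,"c":69,"i":12,"jqi":61,"zs":12},"hdv":{"cq":82,"f":22,"h":43,"on":91,"p":81},"n":{"bjk":91,"ta":47},"t":{"cc":41,"hhd":26,"lqx":70,"ol":26,"rvh":81},"ya":28},"xge":{"j":{"jm":6,"t":95},"wvs":82}}
After op 8 (add /swm/eg 87): {"swm":{"brl":{"awm":11,"c":69,"i":12,"jqi":61,"zs":12},"eg":87,"hdv":{"cq":82,"f":22,"h":43,"on":91,"p":81},"n":{"bjk":91,"ta":47},"t":{"cc":41,"hhd":26,"lqx":70,"ol":26,"rvh":81},"ya":28},"xge":{"j":{"jm":6,"t":95},"wvs":82}}
After op 9 (remove /swm/t): {"swm":{"brl":{"awm":11,"c":69,"i":12,"jqi":61,"zs":12},"eg":87,"hdv":{"cq":82,"f":22,"h":43,"on":91,"p":81},"n":{"bjk":91,"ta":47},"ya":28},"xge":{"j":{"jm":6,"t":95},"wvs":82}}
After op 10 (replace /swm/brl/i 67): {"swm":{"brl":{"awm":11,"c":69,"i":67,"jqi":61,"zs":12},"eg":87,"hdv":{"cq":82,"f":22,"h":43,"on":91,"p":81},"n":{"bjk":91,"ta":47},"ya":28},"xge":{"j":{"jm":6,"t":95},"wvs":82}}
After op 11 (replace /swm/brl/c 26): {"swm":{"brl":{"awm":11,"c":26,"i":67,"jqi":61,"zs":12},"eg":87,"hdv":{"cq":82,"f":22,"h":43,"on":91,"p":81},"n":{"bjk":91,"ta":47},"ya":28},"xge":{"j":{"jm":6,"t":95},"wvs":82}}
After op 12 (replace /xge 73): {"swm":{"brl":{"awm":11,"c":26,"i":67,"jqi":61,"zs":12},"eg":87,"hdv":{"cq":82,"f":22,"h":43,"on":91,"p":81},"n":{"bjk":91,"ta":47},"ya":28},"xge":73}
After op 13 (add /swm/brl/em 94): {"swm":{"brl":{"awm":11,"c":26,"em":94,"i":67,"jqi":61,"zs":12},"eg":87,"hdv":{"cq":82,"f":22,"h":43,"on":91,"p":81},"n":{"bjk":91,"ta":47},"ya":28},"xge":73}
After op 14 (add /swm/n/y 21): {"swm":{"brl":{"awm":11,"c":26,"em":94,"i":67,"jqi":61,"zs":12},"eg":87,"hdv":{"cq":82,"f":22,"h":43,"on":91,"p":81},"n":{"bjk":91,"ta":47,"y":21},"ya":28},"xge":73}
After op 15 (remove /swm/hdv/on): {"swm":{"brl":{"awm":11,"c":26,"em":94,"i":67,"jqi":61,"zs":12},"eg":87,"hdv":{"cq":82,"f":22,"h":43,"p":81},"n":{"bjk":91,"ta":47,"y":21},"ya":28},"xge":73}

Answer: {"swm":{"brl":{"awm":11,"c":26,"em":94,"i":67,"jqi":61,"zs":12},"eg":87,"hdv":{"cq":82,"f":22,"h":43,"p":81},"n":{"bjk":91,"ta":47,"y":21},"ya":28},"xge":73}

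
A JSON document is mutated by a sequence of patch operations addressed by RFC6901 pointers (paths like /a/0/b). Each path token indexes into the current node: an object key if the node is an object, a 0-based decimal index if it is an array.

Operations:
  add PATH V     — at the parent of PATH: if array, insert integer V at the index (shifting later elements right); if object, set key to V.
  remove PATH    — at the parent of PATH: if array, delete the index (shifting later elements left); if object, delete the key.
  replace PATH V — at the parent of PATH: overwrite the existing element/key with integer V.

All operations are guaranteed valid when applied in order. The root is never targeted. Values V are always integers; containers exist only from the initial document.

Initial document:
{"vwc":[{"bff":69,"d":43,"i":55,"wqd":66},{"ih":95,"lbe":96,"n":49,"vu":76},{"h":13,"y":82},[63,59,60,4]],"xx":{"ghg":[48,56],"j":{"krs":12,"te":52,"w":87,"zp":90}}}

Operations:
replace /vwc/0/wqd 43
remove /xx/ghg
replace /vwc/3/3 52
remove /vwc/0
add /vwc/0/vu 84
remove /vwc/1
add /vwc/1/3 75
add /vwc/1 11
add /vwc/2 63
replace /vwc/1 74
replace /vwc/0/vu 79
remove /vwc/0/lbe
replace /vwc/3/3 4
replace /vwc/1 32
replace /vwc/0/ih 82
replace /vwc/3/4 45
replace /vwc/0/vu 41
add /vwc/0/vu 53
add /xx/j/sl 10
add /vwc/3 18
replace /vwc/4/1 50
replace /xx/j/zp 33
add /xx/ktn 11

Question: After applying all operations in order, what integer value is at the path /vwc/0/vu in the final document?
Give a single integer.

After op 1 (replace /vwc/0/wqd 43): {"vwc":[{"bff":69,"d":43,"i":55,"wqd":43},{"ih":95,"lbe":96,"n":49,"vu":76},{"h":13,"y":82},[63,59,60,4]],"xx":{"ghg":[48,56],"j":{"krs":12,"te":52,"w":87,"zp":90}}}
After op 2 (remove /xx/ghg): {"vwc":[{"bff":69,"d":43,"i":55,"wqd":43},{"ih":95,"lbe":96,"n":49,"vu":76},{"h":13,"y":82},[63,59,60,4]],"xx":{"j":{"krs":12,"te":52,"w":87,"zp":90}}}
After op 3 (replace /vwc/3/3 52): {"vwc":[{"bff":69,"d":43,"i":55,"wqd":43},{"ih":95,"lbe":96,"n":49,"vu":76},{"h":13,"y":82},[63,59,60,52]],"xx":{"j":{"krs":12,"te":52,"w":87,"zp":90}}}
After op 4 (remove /vwc/0): {"vwc":[{"ih":95,"lbe":96,"n":49,"vu":76},{"h":13,"y":82},[63,59,60,52]],"xx":{"j":{"krs":12,"te":52,"w":87,"zp":90}}}
After op 5 (add /vwc/0/vu 84): {"vwc":[{"ih":95,"lbe":96,"n":49,"vu":84},{"h":13,"y":82},[63,59,60,52]],"xx":{"j":{"krs":12,"te":52,"w":87,"zp":90}}}
After op 6 (remove /vwc/1): {"vwc":[{"ih":95,"lbe":96,"n":49,"vu":84},[63,59,60,52]],"xx":{"j":{"krs":12,"te":52,"w":87,"zp":90}}}
After op 7 (add /vwc/1/3 75): {"vwc":[{"ih":95,"lbe":96,"n":49,"vu":84},[63,59,60,75,52]],"xx":{"j":{"krs":12,"te":52,"w":87,"zp":90}}}
After op 8 (add /vwc/1 11): {"vwc":[{"ih":95,"lbe":96,"n":49,"vu":84},11,[63,59,60,75,52]],"xx":{"j":{"krs":12,"te":52,"w":87,"zp":90}}}
After op 9 (add /vwc/2 63): {"vwc":[{"ih":95,"lbe":96,"n":49,"vu":84},11,63,[63,59,60,75,52]],"xx":{"j":{"krs":12,"te":52,"w":87,"zp":90}}}
After op 10 (replace /vwc/1 74): {"vwc":[{"ih":95,"lbe":96,"n":49,"vu":84},74,63,[63,59,60,75,52]],"xx":{"j":{"krs":12,"te":52,"w":87,"zp":90}}}
After op 11 (replace /vwc/0/vu 79): {"vwc":[{"ih":95,"lbe":96,"n":49,"vu":79},74,63,[63,59,60,75,52]],"xx":{"j":{"krs":12,"te":52,"w":87,"zp":90}}}
After op 12 (remove /vwc/0/lbe): {"vwc":[{"ih":95,"n":49,"vu":79},74,63,[63,59,60,75,52]],"xx":{"j":{"krs":12,"te":52,"w":87,"zp":90}}}
After op 13 (replace /vwc/3/3 4): {"vwc":[{"ih":95,"n":49,"vu":79},74,63,[63,59,60,4,52]],"xx":{"j":{"krs":12,"te":52,"w":87,"zp":90}}}
After op 14 (replace /vwc/1 32): {"vwc":[{"ih":95,"n":49,"vu":79},32,63,[63,59,60,4,52]],"xx":{"j":{"krs":12,"te":52,"w":87,"zp":90}}}
After op 15 (replace /vwc/0/ih 82): {"vwc":[{"ih":82,"n":49,"vu":79},32,63,[63,59,60,4,52]],"xx":{"j":{"krs":12,"te":52,"w":87,"zp":90}}}
After op 16 (replace /vwc/3/4 45): {"vwc":[{"ih":82,"n":49,"vu":79},32,63,[63,59,60,4,45]],"xx":{"j":{"krs":12,"te":52,"w":87,"zp":90}}}
After op 17 (replace /vwc/0/vu 41): {"vwc":[{"ih":82,"n":49,"vu":41},32,63,[63,59,60,4,45]],"xx":{"j":{"krs":12,"te":52,"w":87,"zp":90}}}
After op 18 (add /vwc/0/vu 53): {"vwc":[{"ih":82,"n":49,"vu":53},32,63,[63,59,60,4,45]],"xx":{"j":{"krs":12,"te":52,"w":87,"zp":90}}}
After op 19 (add /xx/j/sl 10): {"vwc":[{"ih":82,"n":49,"vu":53},32,63,[63,59,60,4,45]],"xx":{"j":{"krs":12,"sl":10,"te":52,"w":87,"zp":90}}}
After op 20 (add /vwc/3 18): {"vwc":[{"ih":82,"n":49,"vu":53},32,63,18,[63,59,60,4,45]],"xx":{"j":{"krs":12,"sl":10,"te":52,"w":87,"zp":90}}}
After op 21 (replace /vwc/4/1 50): {"vwc":[{"ih":82,"n":49,"vu":53},32,63,18,[63,50,60,4,45]],"xx":{"j":{"krs":12,"sl":10,"te":52,"w":87,"zp":90}}}
After op 22 (replace /xx/j/zp 33): {"vwc":[{"ih":82,"n":49,"vu":53},32,63,18,[63,50,60,4,45]],"xx":{"j":{"krs":12,"sl":10,"te":52,"w":87,"zp":33}}}
After op 23 (add /xx/ktn 11): {"vwc":[{"ih":82,"n":49,"vu":53},32,63,18,[63,50,60,4,45]],"xx":{"j":{"krs":12,"sl":10,"te":52,"w":87,"zp":33},"ktn":11}}
Value at /vwc/0/vu: 53

Answer: 53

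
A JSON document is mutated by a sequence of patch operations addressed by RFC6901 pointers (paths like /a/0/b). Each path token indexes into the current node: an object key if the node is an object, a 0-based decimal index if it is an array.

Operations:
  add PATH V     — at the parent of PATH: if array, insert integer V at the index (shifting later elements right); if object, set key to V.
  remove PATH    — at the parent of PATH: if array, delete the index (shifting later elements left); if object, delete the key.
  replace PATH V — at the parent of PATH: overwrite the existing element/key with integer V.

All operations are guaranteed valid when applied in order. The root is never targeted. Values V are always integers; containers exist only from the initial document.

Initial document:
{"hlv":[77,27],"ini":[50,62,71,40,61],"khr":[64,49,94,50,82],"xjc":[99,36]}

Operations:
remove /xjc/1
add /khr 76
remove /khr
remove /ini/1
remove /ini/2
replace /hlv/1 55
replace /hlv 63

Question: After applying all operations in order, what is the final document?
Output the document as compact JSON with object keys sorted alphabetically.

After op 1 (remove /xjc/1): {"hlv":[77,27],"ini":[50,62,71,40,61],"khr":[64,49,94,50,82],"xjc":[99]}
After op 2 (add /khr 76): {"hlv":[77,27],"ini":[50,62,71,40,61],"khr":76,"xjc":[99]}
After op 3 (remove /khr): {"hlv":[77,27],"ini":[50,62,71,40,61],"xjc":[99]}
After op 4 (remove /ini/1): {"hlv":[77,27],"ini":[50,71,40,61],"xjc":[99]}
After op 5 (remove /ini/2): {"hlv":[77,27],"ini":[50,71,61],"xjc":[99]}
After op 6 (replace /hlv/1 55): {"hlv":[77,55],"ini":[50,71,61],"xjc":[99]}
After op 7 (replace /hlv 63): {"hlv":63,"ini":[50,71,61],"xjc":[99]}

Answer: {"hlv":63,"ini":[50,71,61],"xjc":[99]}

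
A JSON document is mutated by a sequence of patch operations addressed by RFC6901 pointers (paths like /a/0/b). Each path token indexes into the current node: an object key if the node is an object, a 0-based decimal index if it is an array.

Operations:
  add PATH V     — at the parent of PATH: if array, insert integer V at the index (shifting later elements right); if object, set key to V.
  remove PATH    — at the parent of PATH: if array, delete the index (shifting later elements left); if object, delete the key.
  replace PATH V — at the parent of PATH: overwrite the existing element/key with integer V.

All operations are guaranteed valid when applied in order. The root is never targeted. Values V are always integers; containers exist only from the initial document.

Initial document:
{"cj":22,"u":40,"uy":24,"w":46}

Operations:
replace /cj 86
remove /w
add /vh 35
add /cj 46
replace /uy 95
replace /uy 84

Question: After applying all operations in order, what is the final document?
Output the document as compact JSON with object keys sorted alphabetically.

After op 1 (replace /cj 86): {"cj":86,"u":40,"uy":24,"w":46}
After op 2 (remove /w): {"cj":86,"u":40,"uy":24}
After op 3 (add /vh 35): {"cj":86,"u":40,"uy":24,"vh":35}
After op 4 (add /cj 46): {"cj":46,"u":40,"uy":24,"vh":35}
After op 5 (replace /uy 95): {"cj":46,"u":40,"uy":95,"vh":35}
After op 6 (replace /uy 84): {"cj":46,"u":40,"uy":84,"vh":35}

Answer: {"cj":46,"u":40,"uy":84,"vh":35}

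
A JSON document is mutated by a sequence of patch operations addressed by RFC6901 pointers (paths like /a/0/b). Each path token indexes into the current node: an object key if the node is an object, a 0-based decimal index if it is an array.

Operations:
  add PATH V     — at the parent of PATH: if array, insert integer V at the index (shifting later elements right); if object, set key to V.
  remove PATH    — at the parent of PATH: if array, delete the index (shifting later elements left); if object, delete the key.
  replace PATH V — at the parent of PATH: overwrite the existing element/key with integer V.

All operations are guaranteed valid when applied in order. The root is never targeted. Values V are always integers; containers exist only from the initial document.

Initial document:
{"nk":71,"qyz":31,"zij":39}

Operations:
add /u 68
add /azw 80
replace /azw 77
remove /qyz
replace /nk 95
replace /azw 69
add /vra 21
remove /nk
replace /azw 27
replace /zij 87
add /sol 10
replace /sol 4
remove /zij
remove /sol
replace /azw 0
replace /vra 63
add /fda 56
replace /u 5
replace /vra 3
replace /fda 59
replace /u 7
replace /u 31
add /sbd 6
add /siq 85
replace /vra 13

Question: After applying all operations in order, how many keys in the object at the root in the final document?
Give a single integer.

Answer: 6

Derivation:
After op 1 (add /u 68): {"nk":71,"qyz":31,"u":68,"zij":39}
After op 2 (add /azw 80): {"azw":80,"nk":71,"qyz":31,"u":68,"zij":39}
After op 3 (replace /azw 77): {"azw":77,"nk":71,"qyz":31,"u":68,"zij":39}
After op 4 (remove /qyz): {"azw":77,"nk":71,"u":68,"zij":39}
After op 5 (replace /nk 95): {"azw":77,"nk":95,"u":68,"zij":39}
After op 6 (replace /azw 69): {"azw":69,"nk":95,"u":68,"zij":39}
After op 7 (add /vra 21): {"azw":69,"nk":95,"u":68,"vra":21,"zij":39}
After op 8 (remove /nk): {"azw":69,"u":68,"vra":21,"zij":39}
After op 9 (replace /azw 27): {"azw":27,"u":68,"vra":21,"zij":39}
After op 10 (replace /zij 87): {"azw":27,"u":68,"vra":21,"zij":87}
After op 11 (add /sol 10): {"azw":27,"sol":10,"u":68,"vra":21,"zij":87}
After op 12 (replace /sol 4): {"azw":27,"sol":4,"u":68,"vra":21,"zij":87}
After op 13 (remove /zij): {"azw":27,"sol":4,"u":68,"vra":21}
After op 14 (remove /sol): {"azw":27,"u":68,"vra":21}
After op 15 (replace /azw 0): {"azw":0,"u":68,"vra":21}
After op 16 (replace /vra 63): {"azw":0,"u":68,"vra":63}
After op 17 (add /fda 56): {"azw":0,"fda":56,"u":68,"vra":63}
After op 18 (replace /u 5): {"azw":0,"fda":56,"u":5,"vra":63}
After op 19 (replace /vra 3): {"azw":0,"fda":56,"u":5,"vra":3}
After op 20 (replace /fda 59): {"azw":0,"fda":59,"u":5,"vra":3}
After op 21 (replace /u 7): {"azw":0,"fda":59,"u":7,"vra":3}
After op 22 (replace /u 31): {"azw":0,"fda":59,"u":31,"vra":3}
After op 23 (add /sbd 6): {"azw":0,"fda":59,"sbd":6,"u":31,"vra":3}
After op 24 (add /siq 85): {"azw":0,"fda":59,"sbd":6,"siq":85,"u":31,"vra":3}
After op 25 (replace /vra 13): {"azw":0,"fda":59,"sbd":6,"siq":85,"u":31,"vra":13}
Size at the root: 6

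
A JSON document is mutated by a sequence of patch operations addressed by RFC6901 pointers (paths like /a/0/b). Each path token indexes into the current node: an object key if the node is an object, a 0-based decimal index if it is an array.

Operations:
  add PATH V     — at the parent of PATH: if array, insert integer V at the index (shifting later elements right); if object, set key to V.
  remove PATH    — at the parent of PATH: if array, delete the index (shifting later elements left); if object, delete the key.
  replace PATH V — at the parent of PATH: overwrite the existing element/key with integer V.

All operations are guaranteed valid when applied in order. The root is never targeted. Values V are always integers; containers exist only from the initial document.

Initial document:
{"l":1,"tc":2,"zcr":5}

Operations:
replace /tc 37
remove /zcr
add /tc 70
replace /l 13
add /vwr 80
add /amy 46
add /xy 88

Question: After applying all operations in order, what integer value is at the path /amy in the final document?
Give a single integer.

After op 1 (replace /tc 37): {"l":1,"tc":37,"zcr":5}
After op 2 (remove /zcr): {"l":1,"tc":37}
After op 3 (add /tc 70): {"l":1,"tc":70}
After op 4 (replace /l 13): {"l":13,"tc":70}
After op 5 (add /vwr 80): {"l":13,"tc":70,"vwr":80}
After op 6 (add /amy 46): {"amy":46,"l":13,"tc":70,"vwr":80}
After op 7 (add /xy 88): {"amy":46,"l":13,"tc":70,"vwr":80,"xy":88}
Value at /amy: 46

Answer: 46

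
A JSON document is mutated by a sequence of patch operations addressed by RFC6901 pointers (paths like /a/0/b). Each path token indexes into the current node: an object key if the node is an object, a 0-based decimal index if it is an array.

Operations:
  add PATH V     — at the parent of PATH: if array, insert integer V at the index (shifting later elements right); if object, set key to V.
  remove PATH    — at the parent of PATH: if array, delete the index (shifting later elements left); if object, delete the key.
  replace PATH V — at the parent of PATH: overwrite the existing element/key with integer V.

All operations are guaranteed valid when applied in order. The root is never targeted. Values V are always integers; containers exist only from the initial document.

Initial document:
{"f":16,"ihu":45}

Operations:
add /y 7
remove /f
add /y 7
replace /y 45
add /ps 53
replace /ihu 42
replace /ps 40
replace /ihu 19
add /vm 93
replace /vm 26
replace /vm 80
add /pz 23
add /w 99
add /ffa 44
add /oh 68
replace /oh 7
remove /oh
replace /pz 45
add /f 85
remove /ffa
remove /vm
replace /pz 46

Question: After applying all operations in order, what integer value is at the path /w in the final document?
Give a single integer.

After op 1 (add /y 7): {"f":16,"ihu":45,"y":7}
After op 2 (remove /f): {"ihu":45,"y":7}
After op 3 (add /y 7): {"ihu":45,"y":7}
After op 4 (replace /y 45): {"ihu":45,"y":45}
After op 5 (add /ps 53): {"ihu":45,"ps":53,"y":45}
After op 6 (replace /ihu 42): {"ihu":42,"ps":53,"y":45}
After op 7 (replace /ps 40): {"ihu":42,"ps":40,"y":45}
After op 8 (replace /ihu 19): {"ihu":19,"ps":40,"y":45}
After op 9 (add /vm 93): {"ihu":19,"ps":40,"vm":93,"y":45}
After op 10 (replace /vm 26): {"ihu":19,"ps":40,"vm":26,"y":45}
After op 11 (replace /vm 80): {"ihu":19,"ps":40,"vm":80,"y":45}
After op 12 (add /pz 23): {"ihu":19,"ps":40,"pz":23,"vm":80,"y":45}
After op 13 (add /w 99): {"ihu":19,"ps":40,"pz":23,"vm":80,"w":99,"y":45}
After op 14 (add /ffa 44): {"ffa":44,"ihu":19,"ps":40,"pz":23,"vm":80,"w":99,"y":45}
After op 15 (add /oh 68): {"ffa":44,"ihu":19,"oh":68,"ps":40,"pz":23,"vm":80,"w":99,"y":45}
After op 16 (replace /oh 7): {"ffa":44,"ihu":19,"oh":7,"ps":40,"pz":23,"vm":80,"w":99,"y":45}
After op 17 (remove /oh): {"ffa":44,"ihu":19,"ps":40,"pz":23,"vm":80,"w":99,"y":45}
After op 18 (replace /pz 45): {"ffa":44,"ihu":19,"ps":40,"pz":45,"vm":80,"w":99,"y":45}
After op 19 (add /f 85): {"f":85,"ffa":44,"ihu":19,"ps":40,"pz":45,"vm":80,"w":99,"y":45}
After op 20 (remove /ffa): {"f":85,"ihu":19,"ps":40,"pz":45,"vm":80,"w":99,"y":45}
After op 21 (remove /vm): {"f":85,"ihu":19,"ps":40,"pz":45,"w":99,"y":45}
After op 22 (replace /pz 46): {"f":85,"ihu":19,"ps":40,"pz":46,"w":99,"y":45}
Value at /w: 99

Answer: 99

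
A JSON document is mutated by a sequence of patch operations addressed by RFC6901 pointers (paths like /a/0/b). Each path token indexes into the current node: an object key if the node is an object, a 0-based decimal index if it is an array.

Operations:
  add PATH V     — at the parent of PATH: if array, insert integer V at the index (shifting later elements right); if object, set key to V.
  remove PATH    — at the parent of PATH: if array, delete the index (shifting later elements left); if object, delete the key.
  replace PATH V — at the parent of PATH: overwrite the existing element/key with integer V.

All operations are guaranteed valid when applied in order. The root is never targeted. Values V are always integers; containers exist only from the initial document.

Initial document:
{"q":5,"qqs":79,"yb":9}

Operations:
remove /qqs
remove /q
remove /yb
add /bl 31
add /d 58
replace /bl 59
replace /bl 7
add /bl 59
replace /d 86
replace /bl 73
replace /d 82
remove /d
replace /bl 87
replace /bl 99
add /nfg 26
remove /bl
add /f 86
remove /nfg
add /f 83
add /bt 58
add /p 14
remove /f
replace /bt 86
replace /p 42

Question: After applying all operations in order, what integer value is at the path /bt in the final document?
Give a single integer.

Answer: 86

Derivation:
After op 1 (remove /qqs): {"q":5,"yb":9}
After op 2 (remove /q): {"yb":9}
After op 3 (remove /yb): {}
After op 4 (add /bl 31): {"bl":31}
After op 5 (add /d 58): {"bl":31,"d":58}
After op 6 (replace /bl 59): {"bl":59,"d":58}
After op 7 (replace /bl 7): {"bl":7,"d":58}
After op 8 (add /bl 59): {"bl":59,"d":58}
After op 9 (replace /d 86): {"bl":59,"d":86}
After op 10 (replace /bl 73): {"bl":73,"d":86}
After op 11 (replace /d 82): {"bl":73,"d":82}
After op 12 (remove /d): {"bl":73}
After op 13 (replace /bl 87): {"bl":87}
After op 14 (replace /bl 99): {"bl":99}
After op 15 (add /nfg 26): {"bl":99,"nfg":26}
After op 16 (remove /bl): {"nfg":26}
After op 17 (add /f 86): {"f":86,"nfg":26}
After op 18 (remove /nfg): {"f":86}
After op 19 (add /f 83): {"f":83}
After op 20 (add /bt 58): {"bt":58,"f":83}
After op 21 (add /p 14): {"bt":58,"f":83,"p":14}
After op 22 (remove /f): {"bt":58,"p":14}
After op 23 (replace /bt 86): {"bt":86,"p":14}
After op 24 (replace /p 42): {"bt":86,"p":42}
Value at /bt: 86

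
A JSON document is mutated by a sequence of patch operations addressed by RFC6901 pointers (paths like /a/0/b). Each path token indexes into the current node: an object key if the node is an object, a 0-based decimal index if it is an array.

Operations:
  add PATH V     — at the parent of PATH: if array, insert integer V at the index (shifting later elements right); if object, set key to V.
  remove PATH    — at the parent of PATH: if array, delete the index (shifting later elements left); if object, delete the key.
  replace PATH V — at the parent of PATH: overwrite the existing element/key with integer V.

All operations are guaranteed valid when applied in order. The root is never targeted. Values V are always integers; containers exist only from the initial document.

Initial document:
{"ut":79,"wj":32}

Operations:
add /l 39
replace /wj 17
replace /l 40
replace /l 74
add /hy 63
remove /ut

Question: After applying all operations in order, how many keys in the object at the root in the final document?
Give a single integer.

Answer: 3

Derivation:
After op 1 (add /l 39): {"l":39,"ut":79,"wj":32}
After op 2 (replace /wj 17): {"l":39,"ut":79,"wj":17}
After op 3 (replace /l 40): {"l":40,"ut":79,"wj":17}
After op 4 (replace /l 74): {"l":74,"ut":79,"wj":17}
After op 5 (add /hy 63): {"hy":63,"l":74,"ut":79,"wj":17}
After op 6 (remove /ut): {"hy":63,"l":74,"wj":17}
Size at the root: 3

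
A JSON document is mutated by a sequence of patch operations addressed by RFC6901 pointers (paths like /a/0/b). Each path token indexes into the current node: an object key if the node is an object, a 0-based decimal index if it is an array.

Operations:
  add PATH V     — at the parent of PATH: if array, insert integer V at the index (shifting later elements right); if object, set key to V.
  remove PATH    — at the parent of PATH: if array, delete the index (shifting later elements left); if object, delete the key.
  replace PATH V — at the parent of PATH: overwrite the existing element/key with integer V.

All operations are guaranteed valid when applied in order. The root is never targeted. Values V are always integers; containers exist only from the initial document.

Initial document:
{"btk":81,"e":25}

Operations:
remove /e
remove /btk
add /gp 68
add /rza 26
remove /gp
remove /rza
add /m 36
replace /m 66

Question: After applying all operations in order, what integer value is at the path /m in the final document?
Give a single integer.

Answer: 66

Derivation:
After op 1 (remove /e): {"btk":81}
After op 2 (remove /btk): {}
After op 3 (add /gp 68): {"gp":68}
After op 4 (add /rza 26): {"gp":68,"rza":26}
After op 5 (remove /gp): {"rza":26}
After op 6 (remove /rza): {}
After op 7 (add /m 36): {"m":36}
After op 8 (replace /m 66): {"m":66}
Value at /m: 66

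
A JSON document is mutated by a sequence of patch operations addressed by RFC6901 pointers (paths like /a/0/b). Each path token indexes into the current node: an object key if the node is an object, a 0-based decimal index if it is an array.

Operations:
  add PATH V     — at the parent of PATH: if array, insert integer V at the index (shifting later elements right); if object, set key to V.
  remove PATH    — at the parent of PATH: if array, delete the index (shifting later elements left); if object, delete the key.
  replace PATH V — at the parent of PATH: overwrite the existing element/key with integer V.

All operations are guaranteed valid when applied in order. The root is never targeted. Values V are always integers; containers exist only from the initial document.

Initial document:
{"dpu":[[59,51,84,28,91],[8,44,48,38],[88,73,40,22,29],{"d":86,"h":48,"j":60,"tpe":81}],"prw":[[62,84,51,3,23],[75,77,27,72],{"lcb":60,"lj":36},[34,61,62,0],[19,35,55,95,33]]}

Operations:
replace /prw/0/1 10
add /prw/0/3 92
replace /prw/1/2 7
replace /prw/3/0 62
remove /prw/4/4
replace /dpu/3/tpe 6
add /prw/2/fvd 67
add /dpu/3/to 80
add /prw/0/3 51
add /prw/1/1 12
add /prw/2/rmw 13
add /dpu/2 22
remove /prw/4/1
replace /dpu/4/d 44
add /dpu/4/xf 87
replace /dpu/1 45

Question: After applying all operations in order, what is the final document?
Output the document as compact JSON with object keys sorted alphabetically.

After op 1 (replace /prw/0/1 10): {"dpu":[[59,51,84,28,91],[8,44,48,38],[88,73,40,22,29],{"d":86,"h":48,"j":60,"tpe":81}],"prw":[[62,10,51,3,23],[75,77,27,72],{"lcb":60,"lj":36},[34,61,62,0],[19,35,55,95,33]]}
After op 2 (add /prw/0/3 92): {"dpu":[[59,51,84,28,91],[8,44,48,38],[88,73,40,22,29],{"d":86,"h":48,"j":60,"tpe":81}],"prw":[[62,10,51,92,3,23],[75,77,27,72],{"lcb":60,"lj":36},[34,61,62,0],[19,35,55,95,33]]}
After op 3 (replace /prw/1/2 7): {"dpu":[[59,51,84,28,91],[8,44,48,38],[88,73,40,22,29],{"d":86,"h":48,"j":60,"tpe":81}],"prw":[[62,10,51,92,3,23],[75,77,7,72],{"lcb":60,"lj":36},[34,61,62,0],[19,35,55,95,33]]}
After op 4 (replace /prw/3/0 62): {"dpu":[[59,51,84,28,91],[8,44,48,38],[88,73,40,22,29],{"d":86,"h":48,"j":60,"tpe":81}],"prw":[[62,10,51,92,3,23],[75,77,7,72],{"lcb":60,"lj":36},[62,61,62,0],[19,35,55,95,33]]}
After op 5 (remove /prw/4/4): {"dpu":[[59,51,84,28,91],[8,44,48,38],[88,73,40,22,29],{"d":86,"h":48,"j":60,"tpe":81}],"prw":[[62,10,51,92,3,23],[75,77,7,72],{"lcb":60,"lj":36},[62,61,62,0],[19,35,55,95]]}
After op 6 (replace /dpu/3/tpe 6): {"dpu":[[59,51,84,28,91],[8,44,48,38],[88,73,40,22,29],{"d":86,"h":48,"j":60,"tpe":6}],"prw":[[62,10,51,92,3,23],[75,77,7,72],{"lcb":60,"lj":36},[62,61,62,0],[19,35,55,95]]}
After op 7 (add /prw/2/fvd 67): {"dpu":[[59,51,84,28,91],[8,44,48,38],[88,73,40,22,29],{"d":86,"h":48,"j":60,"tpe":6}],"prw":[[62,10,51,92,3,23],[75,77,7,72],{"fvd":67,"lcb":60,"lj":36},[62,61,62,0],[19,35,55,95]]}
After op 8 (add /dpu/3/to 80): {"dpu":[[59,51,84,28,91],[8,44,48,38],[88,73,40,22,29],{"d":86,"h":48,"j":60,"to":80,"tpe":6}],"prw":[[62,10,51,92,3,23],[75,77,7,72],{"fvd":67,"lcb":60,"lj":36},[62,61,62,0],[19,35,55,95]]}
After op 9 (add /prw/0/3 51): {"dpu":[[59,51,84,28,91],[8,44,48,38],[88,73,40,22,29],{"d":86,"h":48,"j":60,"to":80,"tpe":6}],"prw":[[62,10,51,51,92,3,23],[75,77,7,72],{"fvd":67,"lcb":60,"lj":36},[62,61,62,0],[19,35,55,95]]}
After op 10 (add /prw/1/1 12): {"dpu":[[59,51,84,28,91],[8,44,48,38],[88,73,40,22,29],{"d":86,"h":48,"j":60,"to":80,"tpe":6}],"prw":[[62,10,51,51,92,3,23],[75,12,77,7,72],{"fvd":67,"lcb":60,"lj":36},[62,61,62,0],[19,35,55,95]]}
After op 11 (add /prw/2/rmw 13): {"dpu":[[59,51,84,28,91],[8,44,48,38],[88,73,40,22,29],{"d":86,"h":48,"j":60,"to":80,"tpe":6}],"prw":[[62,10,51,51,92,3,23],[75,12,77,7,72],{"fvd":67,"lcb":60,"lj":36,"rmw":13},[62,61,62,0],[19,35,55,95]]}
After op 12 (add /dpu/2 22): {"dpu":[[59,51,84,28,91],[8,44,48,38],22,[88,73,40,22,29],{"d":86,"h":48,"j":60,"to":80,"tpe":6}],"prw":[[62,10,51,51,92,3,23],[75,12,77,7,72],{"fvd":67,"lcb":60,"lj":36,"rmw":13},[62,61,62,0],[19,35,55,95]]}
After op 13 (remove /prw/4/1): {"dpu":[[59,51,84,28,91],[8,44,48,38],22,[88,73,40,22,29],{"d":86,"h":48,"j":60,"to":80,"tpe":6}],"prw":[[62,10,51,51,92,3,23],[75,12,77,7,72],{"fvd":67,"lcb":60,"lj":36,"rmw":13},[62,61,62,0],[19,55,95]]}
After op 14 (replace /dpu/4/d 44): {"dpu":[[59,51,84,28,91],[8,44,48,38],22,[88,73,40,22,29],{"d":44,"h":48,"j":60,"to":80,"tpe":6}],"prw":[[62,10,51,51,92,3,23],[75,12,77,7,72],{"fvd":67,"lcb":60,"lj":36,"rmw":13},[62,61,62,0],[19,55,95]]}
After op 15 (add /dpu/4/xf 87): {"dpu":[[59,51,84,28,91],[8,44,48,38],22,[88,73,40,22,29],{"d":44,"h":48,"j":60,"to":80,"tpe":6,"xf":87}],"prw":[[62,10,51,51,92,3,23],[75,12,77,7,72],{"fvd":67,"lcb":60,"lj":36,"rmw":13},[62,61,62,0],[19,55,95]]}
After op 16 (replace /dpu/1 45): {"dpu":[[59,51,84,28,91],45,22,[88,73,40,22,29],{"d":44,"h":48,"j":60,"to":80,"tpe":6,"xf":87}],"prw":[[62,10,51,51,92,3,23],[75,12,77,7,72],{"fvd":67,"lcb":60,"lj":36,"rmw":13},[62,61,62,0],[19,55,95]]}

Answer: {"dpu":[[59,51,84,28,91],45,22,[88,73,40,22,29],{"d":44,"h":48,"j":60,"to":80,"tpe":6,"xf":87}],"prw":[[62,10,51,51,92,3,23],[75,12,77,7,72],{"fvd":67,"lcb":60,"lj":36,"rmw":13},[62,61,62,0],[19,55,95]]}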